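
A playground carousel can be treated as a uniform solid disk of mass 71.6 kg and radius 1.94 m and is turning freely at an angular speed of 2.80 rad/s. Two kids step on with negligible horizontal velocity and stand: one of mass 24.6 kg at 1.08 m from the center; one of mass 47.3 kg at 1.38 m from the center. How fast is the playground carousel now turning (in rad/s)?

ω_f ≈ 1.49 rad/s

No external torque acts about the center; L_before = L_after.
I_p = ½(71.6)(1.94)² = 134.7 kg·m².
Added inertia Σmr² = (24.6)(1.08)² + (47.3)(1.38)² = 118.8 kg·m²; I_f = 134.7 + 118.8 = 253.5 kg·m².
ω_f = I_p ω_i / I_f = (134.7)(2.80) / 253.5 = 1.488 rad/s.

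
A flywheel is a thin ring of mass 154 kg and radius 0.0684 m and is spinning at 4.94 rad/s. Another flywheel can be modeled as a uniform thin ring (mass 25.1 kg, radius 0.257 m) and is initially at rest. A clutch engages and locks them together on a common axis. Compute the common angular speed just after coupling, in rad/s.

The coupling torques are internal; angular momentum about the shared axis is conserved.
Moments of inertia: I_A = (154)(0.0684)² = 0.7205 kg·m²; I_B = (25.1)(0.257)² = 1.658 kg·m².
Taking A's sense as positive: L = (0.7205)(4.94) = 3.559 kg·m²·rad/s.
Combined I = 0.7205 + 1.658 = 2.378 kg·m².
ω_f = L / I = 3.559 / 2.378 = 1.497 rad/s.

|ω_f| ≈ 1.50 rad/s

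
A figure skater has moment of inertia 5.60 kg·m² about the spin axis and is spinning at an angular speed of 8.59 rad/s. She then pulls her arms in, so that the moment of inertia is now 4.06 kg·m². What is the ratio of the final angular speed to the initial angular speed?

Angular momentum about the spin axis is conserved since the torque about it is zero.
ω₂/ω₁ = I₁/I₂ = 5.600 / 4.060 = 1.379.

ω₂/ω₁ ≈ 1.38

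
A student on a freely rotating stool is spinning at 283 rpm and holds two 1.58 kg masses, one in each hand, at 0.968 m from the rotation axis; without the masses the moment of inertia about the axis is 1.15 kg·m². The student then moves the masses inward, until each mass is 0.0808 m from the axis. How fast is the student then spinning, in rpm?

ω₂ ≈ 994 rpm

No external torque acts about the spin axis, so angular momentum is conserved.
I₁ = 1.15 + 2(1.58)(0.968)² = 4.111 kg·m²; I₂ = 1.15 + 2(1.58)(0.0808)² = 1.171 kg·m².
ω₂ = I₁ω₁ / I₂ = (4.111)(283 rpm) / (1.171) = 993.8 rpm.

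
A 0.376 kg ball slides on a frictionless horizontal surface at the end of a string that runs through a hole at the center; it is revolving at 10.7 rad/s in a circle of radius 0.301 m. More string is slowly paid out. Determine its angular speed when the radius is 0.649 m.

The constraining force is radial, so m r² ω about the center is conserved.
ω₂ = ω₁ (r₁/r₂)² = (10.7)(0.301/0.649)² = 2.302 rad/s.

ω₂ ≈ 2.30 rad/s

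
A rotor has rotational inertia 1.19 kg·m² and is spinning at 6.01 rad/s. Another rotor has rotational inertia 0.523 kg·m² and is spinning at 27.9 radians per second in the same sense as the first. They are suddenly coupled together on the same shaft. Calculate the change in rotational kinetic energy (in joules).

No external torque acts about the common axis, so total angular momentum is conserved.
Taking A's sense as positive: L = (1.190)(6.01) + (0.5230)(27.9) = 21.74 kg·m²·rad/s.
Combined I = 1.190 + 0.5230 = 1.713 kg·m².
ω_f = L / I = 21.74 / 1.713 = 12.69 rad/s.
KE_i = ½ΣIω² = 225.0 J; KE_f = ½(1.713)(12.69)² = 138.0 J.

ΔKE ≈ -87.0 J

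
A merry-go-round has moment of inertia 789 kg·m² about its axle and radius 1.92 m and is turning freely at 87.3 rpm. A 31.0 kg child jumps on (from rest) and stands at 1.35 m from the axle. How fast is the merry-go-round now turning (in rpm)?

No external torque acts about the axle; L_before = L_after.
Added inertia Σmr² = (31.0)(1.35)² = 56.50 kg·m²; I_f = 789.0 + 56.50 = 845.5 kg·m².
ω_f = I_p ω_i / I_f = (789.0)(87.3) / 845.5 = 81.47 rpm.

ω_f ≈ 81.5 rpm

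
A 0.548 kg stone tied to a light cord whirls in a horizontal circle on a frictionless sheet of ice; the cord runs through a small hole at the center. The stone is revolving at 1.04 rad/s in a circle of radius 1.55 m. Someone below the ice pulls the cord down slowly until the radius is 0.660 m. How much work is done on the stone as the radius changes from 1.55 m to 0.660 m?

W ≈ 3.21 J

No torque about the axis ⇒ m r₁² ω₁ = m r₂² ω₂.
ω₂ = ω₁ (r₁/r₂)² = (1.04)(1.55/0.660)² = 5.736 rad/s.
W = ΔKE = ½m(v₂² − v₁²) = 3.215 J.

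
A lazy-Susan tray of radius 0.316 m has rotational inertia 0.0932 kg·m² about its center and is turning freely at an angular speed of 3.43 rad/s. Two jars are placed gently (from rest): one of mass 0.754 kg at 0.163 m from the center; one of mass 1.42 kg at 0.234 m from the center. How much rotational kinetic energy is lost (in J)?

The added mass arrives with no angular momentum about the center, and any external torque about the center is negligible, so the system's angular momentum is conserved.
Added inertia Σmr² = (0.754)(0.163)² + (1.42)(0.234)² = 0.09779 kg·m²; I_f = 0.09320 + 0.09779 = 0.1910 kg·m².
ω_f = I_p ω_i / I_f = (0.09320)(3.43) / 0.1910 = 1.674 rad/s.
KE_i = ½(0.09320)(3.430 rad/s)² = 0.5482 J; KE_f = ½(0.1910)(1.674)² = 0.2675 J.

energy lost ≈ 0.281 J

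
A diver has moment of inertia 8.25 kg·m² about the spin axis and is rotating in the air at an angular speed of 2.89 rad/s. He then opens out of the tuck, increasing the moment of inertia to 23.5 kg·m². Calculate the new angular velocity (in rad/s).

With no external torque about the axis, L is conserved: I₁ω₁ = I₂ω₂.
ω₂ = I₁ω₁ / I₂ = (8.250)(2.89 rad/s) / (23.50) = 1.015 rad/s.

ω₂ ≈ 1.01 rad/s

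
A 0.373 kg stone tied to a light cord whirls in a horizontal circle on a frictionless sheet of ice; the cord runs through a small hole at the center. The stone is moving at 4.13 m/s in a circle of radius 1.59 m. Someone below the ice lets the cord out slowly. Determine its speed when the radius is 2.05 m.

The only horizontal force on the mass is along the cord (radial), so it exerts no torque about the hole and angular momentum m v r is conserved.
v₂ = v₁ r₁ / r₂ = (4.13)(1.59) / (2.05) = 3.203 m/s.

v₂ ≈ 3.20 m/s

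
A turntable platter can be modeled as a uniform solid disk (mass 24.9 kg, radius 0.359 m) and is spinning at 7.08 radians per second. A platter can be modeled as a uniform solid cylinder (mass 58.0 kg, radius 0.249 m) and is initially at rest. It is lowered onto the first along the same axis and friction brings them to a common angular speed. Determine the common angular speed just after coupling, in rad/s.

No external torque acts about the common axis, so total angular momentum is conserved.
Moments of inertia: I_A = ½(24.9)(0.359)² = 1.605 kg·m²; I_B = ½(58.0)(0.249)² = 1.798 kg·m².
Taking A's sense as positive: L = (1.605)(7.08) = 11.36 kg·m²·rad/s.
Combined I = 1.605 + 1.798 = 3.403 kg·m².
ω_f = L / I = 11.36 / 3.403 = 3.339 rad/s.

|ω_f| ≈ 3.34 rad/s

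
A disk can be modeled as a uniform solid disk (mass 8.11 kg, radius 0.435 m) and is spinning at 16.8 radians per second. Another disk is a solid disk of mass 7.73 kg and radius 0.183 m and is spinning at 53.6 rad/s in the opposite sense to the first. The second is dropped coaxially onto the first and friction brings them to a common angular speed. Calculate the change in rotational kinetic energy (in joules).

The coupling torques are internal; angular momentum about the shared axis is conserved.
Moments of inertia: I_A = ½(8.11)(0.435)² = 0.7673 kg·m²; I_B = ½(7.73)(0.183)² = 0.1294 kg·m².
Taking A's sense as positive: L = (0.7673)(16.8) − (0.1294)(53.6) = 5.953 kg·m²·rad/s.
Combined I = 0.7673 + 0.1294 = 0.8967 kg·m².
ω_f = L / I = 5.953 / 0.8967 = 6.639 rad/s.
KE_i = ½ΣIω² = 294.2 J; KE_f = ½(0.8967)(6.639)² = 19.76 J.

ΔKE ≈ -274 J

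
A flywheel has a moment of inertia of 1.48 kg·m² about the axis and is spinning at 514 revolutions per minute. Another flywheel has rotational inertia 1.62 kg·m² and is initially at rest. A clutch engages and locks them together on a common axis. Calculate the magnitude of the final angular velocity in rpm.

|ω_f| ≈ 245 rpm

No external torque acts about the common axis, so total angular momentum is conserved.
Taking A's sense as positive: L = (1.480)(514) = 760.7 kg·m²·rpm.
Combined I = 1.480 + 1.620 = 3.100 kg·m².
ω_f = L / I = 760.7 / 3.100 = 245.4 rpm.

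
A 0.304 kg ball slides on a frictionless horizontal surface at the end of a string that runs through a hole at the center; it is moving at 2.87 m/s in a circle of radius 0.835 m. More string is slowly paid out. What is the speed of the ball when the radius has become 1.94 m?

Central (radial) force ⇒ zero torque about the center ⇒ m v r is constant.
v₂ = v₁ r₁ / r₂ = (2.87)(0.835) / (1.94) = 1.235 m/s.

v₂ ≈ 1.24 m/s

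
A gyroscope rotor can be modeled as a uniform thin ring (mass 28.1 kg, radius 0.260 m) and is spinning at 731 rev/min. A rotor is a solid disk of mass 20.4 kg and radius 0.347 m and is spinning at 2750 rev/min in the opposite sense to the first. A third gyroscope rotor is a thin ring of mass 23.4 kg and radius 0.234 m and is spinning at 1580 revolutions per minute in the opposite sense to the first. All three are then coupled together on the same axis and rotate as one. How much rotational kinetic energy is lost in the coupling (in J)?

No external torque acts about the common axis, so total angular momentum is conserved.
Moments of inertia: I_A = (28.1)(0.260)² = 1.900 kg·m²; I_B = ½(20.4)(0.347)² = 1.228 kg·m²; I_C = (23.4)(0.234)² = 1.281 kg·m².
Taking A's sense as positive: L = (1.900)(731) − (1.228)(2750) − (1.281)(1580) = -4013 kg·m²·rpm.
Combined I = 1.900 + 1.228 + 1.281 = 4.409 kg·m².
ω_f = L / I = -4013 / 4.409 = -910.3 rpm.
KE_i = ½ΣIω² = 74030 J; KE_f = ½(4.409)(95.32)² = 20030 J.

ΔKE lost ≈ 54000 J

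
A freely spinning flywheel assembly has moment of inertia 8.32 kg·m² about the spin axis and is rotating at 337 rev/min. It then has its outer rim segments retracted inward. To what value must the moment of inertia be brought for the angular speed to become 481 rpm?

I₂ ≈ 5.83 kg·m²

No external torque acts about the spin axis, so angular momentum is conserved.
I₂ = I₁ω₁ / ω₂ = (8.32)(337) / (481) = 5.829 kg·m².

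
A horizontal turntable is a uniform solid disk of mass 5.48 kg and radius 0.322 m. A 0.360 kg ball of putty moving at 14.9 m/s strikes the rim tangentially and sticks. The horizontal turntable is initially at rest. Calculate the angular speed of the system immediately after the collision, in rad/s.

About the axle the impulsive forces during the collision are internal, so angular momentum about that axis is conserved.
I_p = ½(5.48)(0.322)² = 0.2841 kg·m². Taking the sense of the ball of putty's angular momentum as positive, L_{ball} = m v R = (0.360)(14.9)(0.322) = 1.727 kg·m²/s.
L_i = 0 + 1.727 = 1.727 kg·m²/s.
After sticking, I_f = I_p + m R² = 0.2841 + (0.360)(0.322)² = 0.3214 kg·m².
ω_f = L_i / I_f = 1.727 / 0.3214 = 5.374 rad/s.

|ω_f| ≈ 5.37 rad/s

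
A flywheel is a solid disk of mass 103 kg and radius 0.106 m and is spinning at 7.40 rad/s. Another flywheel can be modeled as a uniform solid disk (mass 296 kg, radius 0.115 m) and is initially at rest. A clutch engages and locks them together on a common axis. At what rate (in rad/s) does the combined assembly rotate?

|ω_f| ≈ 1.69 rad/s

The coupling torques are internal; angular momentum about the shared axis is conserved.
Moments of inertia: I_A = ½(103)(0.106)² = 0.5787 kg·m²; I_B = ½(296)(0.115)² = 1.957 kg·m².
Taking A's sense as positive: L = (0.5787)(7.40) = 4.282 kg·m²·rad/s.
Combined I = 0.5787 + 1.957 = 2.536 kg·m².
ω_f = L / I = 4.282 / 2.536 = 1.689 rad/s.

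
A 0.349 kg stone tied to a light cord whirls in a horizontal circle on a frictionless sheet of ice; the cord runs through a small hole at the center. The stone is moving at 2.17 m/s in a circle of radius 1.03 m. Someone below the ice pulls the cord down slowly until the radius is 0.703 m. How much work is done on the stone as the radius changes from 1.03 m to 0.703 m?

Central (radial) force ⇒ zero torque about the center ⇒ m v r is constant.
v₂ = v₁ r₁ / r₂ = (2.17)(1.03) / (0.703) = 3.179 m/s.
W = ΔKE = ½m(v₂² − v₁²) = 0.9422 J.

W ≈ 0.942 J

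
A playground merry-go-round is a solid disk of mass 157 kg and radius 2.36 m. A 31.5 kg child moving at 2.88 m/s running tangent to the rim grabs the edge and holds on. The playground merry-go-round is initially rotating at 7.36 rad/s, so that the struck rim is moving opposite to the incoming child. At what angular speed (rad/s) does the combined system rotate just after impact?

The axle reaction passes through the axle and exerts no torque about it; angular momentum about the axle is conserved through the impact.
I_p = ½(157)(2.36)² = 437.2 kg·m². Taking the sense of the child's angular momentum as positive, L_{child} = m v R = (31.5)(2.88)(2.36) = 214.1 kg·m²/s.
L_i = −I_p ω_p + m v R = −(437.2)(7.36) + 214.1 = -3004 kg·m²/s.
After sticking, I_f = I_p + m R² = 437.2 + (31.5)(2.36)² = 612.7 kg·m².
ω_f = L_i / I_f = -3004 / 612.7 = -4.903 rad/s.

|ω_f| ≈ 4.90 rad/s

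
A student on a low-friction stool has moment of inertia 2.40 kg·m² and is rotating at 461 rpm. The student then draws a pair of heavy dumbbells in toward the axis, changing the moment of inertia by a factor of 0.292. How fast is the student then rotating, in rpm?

No external torque acts about the spin axis, so angular momentum is conserved.
I₂ = 0.292 × 2.40 = 0.7008 kg·m².
ω₂ = I₁ω₁ / I₂ = (2.400)(461 rpm) / (0.7008) = 1579 rpm.

ω₂ ≈ 1580 rpm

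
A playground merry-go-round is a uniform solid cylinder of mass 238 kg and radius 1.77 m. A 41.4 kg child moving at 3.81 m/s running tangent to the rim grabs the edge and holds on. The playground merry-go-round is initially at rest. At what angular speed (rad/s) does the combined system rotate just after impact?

The axle reaction passes through the axle and exerts no torque about it; angular momentum about the axle is conserved through the impact.
I_p = ½(238)(1.77)² = 372.8 kg·m². Taking the sense of the child's angular momentum as positive, L_{child} = m v R = (41.4)(3.81)(1.77) = 279.2 kg·m²/s.
L_i = 0 + 279.2 = 279.2 kg·m²/s.
After sticking, I_f = I_p + m R² = 372.8 + (41.4)(1.77)² = 502.5 kg·m².
ω_f = L_i / I_f = 279.2 / 502.5 = 0.5556 rad/s.

|ω_f| ≈ 0.556 rad/s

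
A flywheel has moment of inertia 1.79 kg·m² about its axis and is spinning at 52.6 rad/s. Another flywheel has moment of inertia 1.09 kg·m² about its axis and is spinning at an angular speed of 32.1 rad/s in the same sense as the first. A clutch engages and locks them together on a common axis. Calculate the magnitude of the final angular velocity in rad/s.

No external torque acts about the common axis, so total angular momentum is conserved.
Taking A's sense as positive: L = (1.790)(52.6) + (1.090)(32.1) = 129.1 kg·m²·rad/s.
Combined I = 1.790 + 1.090 = 2.880 kg·m².
ω_f = L / I = 129.1 / 2.880 = 44.84 rad/s.

|ω_f| ≈ 44.8 rad/s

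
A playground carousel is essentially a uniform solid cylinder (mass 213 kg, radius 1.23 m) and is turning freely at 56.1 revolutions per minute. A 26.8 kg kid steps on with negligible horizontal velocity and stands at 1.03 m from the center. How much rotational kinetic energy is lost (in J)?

energy lost ≈ 417 J

No external torque acts about the center; L_before = L_after.
I_p = ½(213)(1.23)² = 161.1 kg·m².
Added inertia Σmr² = (26.8)(1.03)² = 28.43 kg·m²; I_f = 161.1 + 28.43 = 189.6 kg·m².
ω_f = I_p ω_i / I_f = (161.1)(56.1) / 189.6 = 47.69 rpm.
KE_i = ½(161.1)(5.875 rad/s)² = 2780 J; KE_f = ½(189.6)(4.994)² = 2363 J.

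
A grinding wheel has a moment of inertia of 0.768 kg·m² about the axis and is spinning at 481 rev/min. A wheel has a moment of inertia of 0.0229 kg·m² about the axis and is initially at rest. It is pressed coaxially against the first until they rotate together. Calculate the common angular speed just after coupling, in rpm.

|ω_f| ≈ 467 rpm

No external torque acts about the common axis, so total angular momentum is conserved.
Taking A's sense as positive: L = (0.7680)(481) = 369.4 kg·m²·rpm.
Combined I = 0.7680 + 0.02290 = 0.7909 kg·m².
ω_f = L / I = 369.4 / 0.7909 = 467.1 rpm.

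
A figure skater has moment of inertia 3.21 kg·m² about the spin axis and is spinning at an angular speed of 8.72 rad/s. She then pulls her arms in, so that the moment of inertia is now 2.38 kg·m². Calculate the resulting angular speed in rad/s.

Angular momentum about the spin axis is conserved since the torque about it is zero.
ω₂ = I₁ω₁ / I₂ = (3.210)(8.72 rad/s) / (2.380) = 11.76 rad/s.

ω₂ ≈ 11.8 rad/s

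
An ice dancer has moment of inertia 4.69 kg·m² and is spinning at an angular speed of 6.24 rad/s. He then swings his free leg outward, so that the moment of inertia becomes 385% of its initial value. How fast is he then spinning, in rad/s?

Angular momentum about the spin axis is conserved since the torque about it is zero.
I₂ = 3.85 × 4.69 = 18.06 kg·m².
ω₂ = I₁ω₁ / I₂ = (4.690)(6.24 rad/s) / (18.06) = 1.621 rad/s.

ω₂ ≈ 1.62 rad/s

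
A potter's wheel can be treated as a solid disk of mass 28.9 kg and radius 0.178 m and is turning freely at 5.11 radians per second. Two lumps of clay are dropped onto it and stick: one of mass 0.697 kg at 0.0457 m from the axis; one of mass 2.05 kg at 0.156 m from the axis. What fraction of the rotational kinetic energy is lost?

fraction ≈ 0.101

The added mass arrives with no angular momentum about the axis, and any external torque about the axis is negligible, so the system's angular momentum is conserved.
I_p = ½(28.9)(0.178)² = 0.4578 kg·m².
Added inertia Σmr² = (0.697)(0.0457)² + (2.05)(0.156)² = 0.05134 kg·m²; I_f = 0.4578 + 0.05134 = 0.5092 kg·m².
ω_f = I_p ω_i / I_f = (0.4578)(5.11) / 0.5092 = 4.595 rad/s.
KE_i = ½(0.4578)(5.110 rad/s)² = 5.978 J; KE_f = ½(0.5092)(4.595)² = 5.375 J.
Fraction lost = 0.1008.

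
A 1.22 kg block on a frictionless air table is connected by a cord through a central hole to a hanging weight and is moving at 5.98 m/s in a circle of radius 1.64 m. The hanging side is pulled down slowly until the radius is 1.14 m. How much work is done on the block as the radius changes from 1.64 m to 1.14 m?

The only horizontal force on the mass is along the cord (radial), so it exerts no torque about the hole and angular momentum m v r is conserved.
v₂ = v₁ r₁ / r₂ = (5.98)(1.64) / (1.14) = 8.603 m/s.
W = ΔKE = ½m(v₂² − v₁²) = 23.33 J.

W ≈ 23.3 J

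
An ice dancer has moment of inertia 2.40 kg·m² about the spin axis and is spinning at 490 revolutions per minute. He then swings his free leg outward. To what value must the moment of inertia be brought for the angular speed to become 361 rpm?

No external torque acts about the spin axis, so angular momentum is conserved.
I₂ = I₁ω₁ / ω₂ = (2.40)(490) / (361) = 3.258 kg·m².

I₂ ≈ 3.26 kg·m²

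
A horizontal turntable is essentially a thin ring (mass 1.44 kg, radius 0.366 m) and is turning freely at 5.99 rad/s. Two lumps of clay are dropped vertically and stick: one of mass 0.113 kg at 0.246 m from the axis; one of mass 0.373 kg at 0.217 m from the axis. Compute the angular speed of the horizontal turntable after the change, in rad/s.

No external torque acts about the axis; L_before = L_after.
I_p = (1.44)(0.366)² = 0.1929 kg·m².
Added inertia Σmr² = (0.113)(0.246)² + (0.373)(0.217)² = 0.02440 kg·m²; I_f = 0.1929 + 0.02440 = 0.2173 kg·m².
ω_f = I_p ω_i / I_f = (0.1929)(5.99) / 0.2173 = 5.317 rad/s.

ω_f ≈ 5.32 rad/s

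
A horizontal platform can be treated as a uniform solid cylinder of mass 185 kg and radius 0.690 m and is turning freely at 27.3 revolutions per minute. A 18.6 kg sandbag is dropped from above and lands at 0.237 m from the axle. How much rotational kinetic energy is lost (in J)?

energy lost ≈ 4.17 J

No external torque acts about the axle; L_before = L_after.
I_p = ½(185)(0.690)² = 44.04 kg·m².
Added inertia Σmr² = (18.6)(0.237)² = 1.045 kg·m²; I_f = 44.04 + 1.045 = 45.08 kg·m².
ω_f = I_p ω_i / I_f = (44.04)(27.3) / 45.08 = 26.67 rpm.
KE_i = ½(44.04)(2.859 rad/s)² = 180.0 J; KE_f = ½(45.08)(2.793)² = 175.8 J.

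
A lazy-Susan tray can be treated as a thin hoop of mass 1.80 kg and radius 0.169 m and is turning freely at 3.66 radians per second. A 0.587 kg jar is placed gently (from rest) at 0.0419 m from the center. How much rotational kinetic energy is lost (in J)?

The added mass arrives with no angular momentum about the center, and any external torque about the center is negligible, so the system's angular momentum is conserved.
I_p = (1.80)(0.169)² = 0.05141 kg·m².
Added inertia Σmr² = (0.587)(0.0419)² = 0.001031 kg·m²; I_f = 0.05141 + 0.001031 = 0.05244 kg·m².
ω_f = I_p ω_i / I_f = (0.05141)(3.66) / 0.05244 = 3.588 rad/s.
KE_i = ½(0.05141)(3.660 rad/s)² = 0.3443 J; KE_f = ½(0.05244)(3.588)² = 0.3376 J.

energy lost ≈ 0.00677 J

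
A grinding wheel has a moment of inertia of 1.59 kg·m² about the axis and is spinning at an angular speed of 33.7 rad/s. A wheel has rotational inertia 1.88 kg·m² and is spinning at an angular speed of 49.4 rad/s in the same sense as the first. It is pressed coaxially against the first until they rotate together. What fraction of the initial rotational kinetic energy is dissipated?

fraction ≈ 0.0332

The coupling torques are internal; angular momentum about the shared axis is conserved.
Taking A's sense as positive: L = (1.590)(33.7) + (1.880)(49.4) = 146.5 kg·m²·rad/s.
Combined I = 1.590 + 1.880 = 3.470 kg·m².
ω_f = L / I = 146.5 / 3.470 = 42.21 rad/s.
KE_i = ½ΣIω² = 3197 J; KE_f = ½(3.470)(42.21)² = 3091 J.
Fraction dissipated = (KE_i − KE_f)/KE_i = 0.03321.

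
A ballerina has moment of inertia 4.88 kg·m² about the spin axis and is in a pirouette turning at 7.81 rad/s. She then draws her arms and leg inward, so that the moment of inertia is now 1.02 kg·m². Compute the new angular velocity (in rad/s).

ω₂ ≈ 37.4 rad/s

With no external torque about the axis, L is conserved: I₁ω₁ = I₂ω₂.
ω₂ = I₁ω₁ / I₂ = (4.880)(7.81 rad/s) / (1.020) = 37.37 rad/s.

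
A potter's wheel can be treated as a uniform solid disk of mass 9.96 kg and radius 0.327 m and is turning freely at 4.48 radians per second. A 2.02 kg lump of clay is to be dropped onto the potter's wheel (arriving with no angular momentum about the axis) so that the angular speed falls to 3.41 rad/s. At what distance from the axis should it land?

r ≈ 0.288 m

No external torque acts about the axis; L_before = L_after.
I_p = ½(9.96)(0.327)² = 0.5325 kg·m².
I_p ω_i = (I_p + m r²) ω_f ⇒ m r² = I_p(ω_i/ω_f − 1) = 0.5325(4.48/3.41 − 1) = 0.1671 kg·m².
r = √(0.1671/2.02) = 0.2876 m.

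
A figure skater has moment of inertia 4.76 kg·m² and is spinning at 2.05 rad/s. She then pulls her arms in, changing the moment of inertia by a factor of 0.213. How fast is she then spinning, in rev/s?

ω₂ ≈ 1.53 rev/s

Angular momentum about the spin axis is conserved since the torque about it is zero.
I₂ = 0.213 × 4.76 = 1.014 kg·m².
ω₂ = I₁ω₁ / I₂ = (4.760)(2.05 rad/s) / (1.014) = 9.624 rad/s = 1.532 rev/s.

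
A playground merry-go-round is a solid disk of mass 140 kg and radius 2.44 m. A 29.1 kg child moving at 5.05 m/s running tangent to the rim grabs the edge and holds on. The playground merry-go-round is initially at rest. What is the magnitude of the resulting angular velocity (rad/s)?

|ω_f| ≈ 0.608 rad/s

About the axle the impulsive forces during the collision are internal, so angular momentum about that axis is conserved.
I_p = ½(140)(2.44)² = 416.8 kg·m². Taking the sense of the child's angular momentum as positive, L_{child} = m v R = (29.1)(5.05)(2.44) = 358.6 kg·m²/s.
L_i = 0 + 358.6 = 358.6 kg·m²/s.
After sticking, I_f = I_p + m R² = 416.8 + (29.1)(2.44)² = 590.0 kg·m².
ω_f = L_i / I_f = 358.6 / 590.0 = 0.6077 rad/s.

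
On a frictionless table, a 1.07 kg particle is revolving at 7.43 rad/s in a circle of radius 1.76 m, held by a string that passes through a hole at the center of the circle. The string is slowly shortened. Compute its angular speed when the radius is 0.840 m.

No torque about the axis ⇒ m r₁² ω₁ = m r₂² ω₂.
ω₂ = ω₁ (r₁/r₂)² = (7.43)(1.76/0.840)² = 32.62 rad/s.

ω₂ ≈ 32.6 rad/s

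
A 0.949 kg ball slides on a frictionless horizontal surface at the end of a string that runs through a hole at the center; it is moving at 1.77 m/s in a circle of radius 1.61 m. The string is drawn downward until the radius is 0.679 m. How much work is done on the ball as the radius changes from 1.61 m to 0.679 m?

W ≈ 6.87 J

Central (radial) force ⇒ zero torque about the center ⇒ m v r is constant.
v₂ = v₁ r₁ / r₂ = (1.77)(1.61) / (0.679) = 4.197 m/s.
W = ΔKE = ½m(v₂² − v₁²) = 6.871 J.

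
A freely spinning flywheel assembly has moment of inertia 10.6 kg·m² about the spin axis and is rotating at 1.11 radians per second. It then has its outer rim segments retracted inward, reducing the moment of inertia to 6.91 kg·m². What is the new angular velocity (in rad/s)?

No external torque acts about the spin axis, so angular momentum is conserved.
ω₂ = I₁ω₁ / I₂ = (10.60)(1.11 rad/s) / (6.910) = 1.703 rad/s.

ω₂ ≈ 1.70 rad/s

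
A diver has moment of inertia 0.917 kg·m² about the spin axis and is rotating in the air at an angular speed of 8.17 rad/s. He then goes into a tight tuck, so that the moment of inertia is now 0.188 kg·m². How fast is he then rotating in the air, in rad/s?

With no external torque about the axis, L is conserved: I₁ω₁ = I₂ω₂.
ω₂ = I₁ω₁ / I₂ = (0.9170)(8.17 rad/s) / (0.1880) = 39.85 rad/s.

ω₂ ≈ 39.9 rad/s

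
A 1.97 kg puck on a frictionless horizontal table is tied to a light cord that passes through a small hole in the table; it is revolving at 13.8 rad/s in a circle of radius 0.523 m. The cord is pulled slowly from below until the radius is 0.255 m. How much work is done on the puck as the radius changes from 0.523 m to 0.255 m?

W ≈ 165 J

The constraining force is radial, so m r² ω about the center is conserved.
ω₂ = ω₁ (r₁/r₂)² = (13.8)(0.523/0.255)² = 58.05 rad/s.
W = ΔKE = ½m(v₂² − v₁²) = 164.5 J.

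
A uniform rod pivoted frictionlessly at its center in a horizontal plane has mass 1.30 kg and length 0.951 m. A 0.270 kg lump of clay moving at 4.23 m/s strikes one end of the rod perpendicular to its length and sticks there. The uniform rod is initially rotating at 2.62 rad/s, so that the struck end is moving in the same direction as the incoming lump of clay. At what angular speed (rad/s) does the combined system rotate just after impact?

|ω_f| ≈ 5.03 rad/s

The axle reaction passes through the pivot and exerts no torque about it; angular momentum about the pivot is conserved through the impact.
I_p = (1/12)(1.30)(0.951)² = 0.09798 kg·m². Taking the sense of the lump of clay's angular momentum as positive, L_{lump} = m v R = (0.270)(4.23)(0.951/2) = 0.5431 kg·m²/s.
L_i = +I_p ω_p + m v R = +(0.09798)(2.62) + 0.5431 = 0.7998 kg·m²/s.
After sticking, I_f = I_p + m R² = 0.09798 + (0.270)(0.951/2)² = 0.1590 kg·m².
ω_f = L_i / I_f = 0.7998 / 0.1590 = 5.029 rad/s.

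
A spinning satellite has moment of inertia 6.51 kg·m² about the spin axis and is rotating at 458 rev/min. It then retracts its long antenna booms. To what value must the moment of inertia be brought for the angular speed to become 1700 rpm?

No external torque acts about the spin axis, so angular momentum is conserved.
I₂ = I₁ω₁ / ω₂ = (6.51)(458) / (1700) = 1.754 kg·m².

I₂ ≈ 1.75 kg·m²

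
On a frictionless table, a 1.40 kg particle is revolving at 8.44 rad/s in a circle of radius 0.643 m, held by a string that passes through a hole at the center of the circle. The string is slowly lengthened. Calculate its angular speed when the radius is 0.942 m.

ω₂ ≈ 3.93 rad/s

No torque about the axis ⇒ m r₁² ω₁ = m r₂² ω₂.
ω₂ = ω₁ (r₁/r₂)² = (8.44)(0.643/0.942)² = 3.932 rad/s.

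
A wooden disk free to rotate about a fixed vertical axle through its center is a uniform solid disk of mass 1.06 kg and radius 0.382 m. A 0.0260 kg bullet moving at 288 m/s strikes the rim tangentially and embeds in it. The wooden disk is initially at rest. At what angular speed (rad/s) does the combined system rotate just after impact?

|ω_f| ≈ 35.3 rad/s

The axle reaction passes through the axle and exerts no torque about it; angular momentum about the axle is conserved through the impact.
I_p = ½(1.06)(0.382)² = 0.07734 kg·m². Taking the sense of the bullet's angular momentum as positive, L_{bullet} = m v R = (0.0260)(288)(0.382) = 2.860 kg·m²/s.
L_i = 0 + 2.860 = 2.860 kg·m²/s.
After sticking, I_f = I_p + m R² = 0.07734 + (0.0260)(0.382)² = 0.08113 kg·m².
ω_f = L_i / I_f = 2.860 / 0.08113 = 35.26 rad/s.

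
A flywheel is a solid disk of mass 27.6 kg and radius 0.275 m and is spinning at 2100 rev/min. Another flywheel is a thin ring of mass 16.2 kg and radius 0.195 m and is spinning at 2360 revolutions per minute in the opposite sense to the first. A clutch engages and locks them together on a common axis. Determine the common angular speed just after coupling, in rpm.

No external torque acts about the common axis, so total angular momentum is conserved.
Moments of inertia: I_A = ½(27.6)(0.275)² = 1.044 kg·m²; I_B = (16.2)(0.195)² = 0.6160 kg·m².
Taking A's sense as positive: L = (1.044)(2100) − (0.6160)(2360) = 737.8 kg·m²·rpm.
Combined I = 1.044 + 0.6160 = 1.660 kg·m².
ω_f = L / I = 737.8 / 1.660 = 444.6 rpm.

|ω_f| ≈ 445 rpm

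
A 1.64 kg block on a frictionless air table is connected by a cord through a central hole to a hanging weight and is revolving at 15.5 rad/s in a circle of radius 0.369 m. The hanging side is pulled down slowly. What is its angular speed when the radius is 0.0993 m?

ω₂ ≈ 214 rad/s

The constraining force is radial, so m r² ω about the center is conserved.
ω₂ = ω₁ (r₁/r₂)² = (15.5)(0.369/0.0993)² = 214.0 rad/s.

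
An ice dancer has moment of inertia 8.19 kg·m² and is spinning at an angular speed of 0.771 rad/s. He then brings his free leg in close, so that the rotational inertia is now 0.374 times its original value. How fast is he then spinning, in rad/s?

Angular momentum about the spin axis is conserved since the torque about it is zero.
I₂ = 0.374 × 8.19 = 3.063 kg·m².
ω₂ = I₁ω₁ / I₂ = (8.190)(0.771 rad/s) / (3.063) = 2.061 rad/s.

ω₂ ≈ 2.06 rad/s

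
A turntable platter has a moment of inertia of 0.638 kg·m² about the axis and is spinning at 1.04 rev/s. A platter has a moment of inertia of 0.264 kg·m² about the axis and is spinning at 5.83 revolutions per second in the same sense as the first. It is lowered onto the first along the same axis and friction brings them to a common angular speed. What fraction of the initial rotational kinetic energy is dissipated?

No external torque acts about the common axis, so total angular momentum is conserved.
Taking A's sense as positive: L = (0.6380)(1.04) + (0.2640)(5.83) = 2.203 kg·m²·rev/s.
Combined I = 0.6380 + 0.2640 = 0.9020 kg·m².
ω_f = L / I = 2.203 / 0.9020 = 2.442 rev/s.
KE_i = ½ΣIω² = 190.7 J; KE_f = ½(0.9020)(15.34)² = 106.2 J.
Fraction dissipated = (KE_i − KE_f)/KE_i = 0.4434.

fraction ≈ 0.443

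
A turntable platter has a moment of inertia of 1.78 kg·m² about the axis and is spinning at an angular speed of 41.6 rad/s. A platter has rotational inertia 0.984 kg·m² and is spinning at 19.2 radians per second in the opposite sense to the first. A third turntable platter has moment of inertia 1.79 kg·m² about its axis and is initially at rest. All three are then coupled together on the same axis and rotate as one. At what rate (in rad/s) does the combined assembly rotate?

The coupling torques are internal; angular momentum about the shared axis is conserved.
Taking A's sense as positive: L = (1.780)(41.6) − (0.9840)(19.2) = 55.16 kg·m²·rad/s.
Combined I = 1.780 + 0.9840 + 1.790 = 4.554 kg·m².
ω_f = L / I = 55.16 / 4.554 = 12.11 rad/s.

|ω_f| ≈ 12.1 rad/s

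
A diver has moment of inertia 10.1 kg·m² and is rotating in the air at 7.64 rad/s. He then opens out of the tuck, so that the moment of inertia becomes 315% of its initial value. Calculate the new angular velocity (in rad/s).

ω₂ ≈ 2.43 rad/s

No external torque acts about the spin axis, so angular momentum is conserved.
I₂ = 3.15 × 10.1 = 31.81 kg·m².
ω₂ = I₁ω₁ / I₂ = (10.10)(7.64 rad/s) / (31.81) = 2.425 rad/s.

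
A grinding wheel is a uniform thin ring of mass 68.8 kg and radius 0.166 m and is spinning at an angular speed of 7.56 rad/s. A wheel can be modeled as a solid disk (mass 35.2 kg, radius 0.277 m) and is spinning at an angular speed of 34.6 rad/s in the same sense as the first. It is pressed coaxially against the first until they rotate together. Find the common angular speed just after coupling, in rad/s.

No external torque acts about the common axis, so total angular momentum is conserved.
Moments of inertia: I_A = (68.8)(0.166)² = 1.896 kg·m²; I_B = ½(35.2)(0.277)² = 1.350 kg·m².
Taking A's sense as positive: L = (1.896)(7.56) + (1.350)(34.6) = 61.06 kg·m²·rad/s.
Combined I = 1.896 + 1.350 = 3.246 kg·m².
ω_f = L / I = 61.06 / 3.246 = 18.81 rad/s.

|ω_f| ≈ 18.8 rad/s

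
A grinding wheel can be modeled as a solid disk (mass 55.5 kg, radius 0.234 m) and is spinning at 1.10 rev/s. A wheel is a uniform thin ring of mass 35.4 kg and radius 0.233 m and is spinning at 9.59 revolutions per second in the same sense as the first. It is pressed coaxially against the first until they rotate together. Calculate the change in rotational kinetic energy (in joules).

ΔKE ≈ -1210 J

The coupling torques are internal; angular momentum about the shared axis is conserved.
Moments of inertia: I_A = ½(55.5)(0.234)² = 1.519 kg·m²; I_B = (35.4)(0.233)² = 1.922 kg·m².
Taking A's sense as positive: L = (1.519)(1.10) + (1.922)(9.59) = 20.10 kg·m²·rev/s.
Combined I = 1.519 + 1.922 = 3.441 kg·m².
ω_f = L / I = 20.10 / 3.441 = 5.841 rev/s.
KE_i = ½ΣIω² = 3525 J; KE_f = ½(3.441)(36.70)² = 2318 J.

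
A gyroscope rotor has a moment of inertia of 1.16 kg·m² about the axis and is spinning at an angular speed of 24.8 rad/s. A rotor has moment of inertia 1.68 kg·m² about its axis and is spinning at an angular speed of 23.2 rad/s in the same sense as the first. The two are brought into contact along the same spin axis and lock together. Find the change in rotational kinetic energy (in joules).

No external torque acts about the common axis, so total angular momentum is conserved.
Taking A's sense as positive: L = (1.160)(24.8) + (1.680)(23.2) = 67.74 kg·m²·rad/s.
Combined I = 1.160 + 1.680 = 2.840 kg·m².
ω_f = L / I = 67.74 / 2.840 = 23.85 rad/s.
KE_i = ½ΣIω² = 808.8 J; KE_f = ½(2.840)(23.85)² = 808.0 J.

ΔKE ≈ -0.878 J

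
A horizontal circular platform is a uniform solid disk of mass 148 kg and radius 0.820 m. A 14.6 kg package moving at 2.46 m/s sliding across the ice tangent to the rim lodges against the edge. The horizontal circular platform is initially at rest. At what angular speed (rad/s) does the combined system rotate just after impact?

About the central axle the impulsive forces during the collision are internal, so angular momentum about that axis is conserved.
I_p = ½(148)(0.820)² = 49.76 kg·m². Taking the sense of the package's angular momentum as positive, L_{package} = m v R = (14.6)(2.46)(0.820) = 29.45 kg·m²/s.
L_i = 0 + 29.45 = 29.45 kg·m²/s.
After sticking, I_f = I_p + m R² = 49.76 + (14.6)(0.820)² = 59.57 kg·m².
ω_f = L_i / I_f = 29.45 / 59.57 = 0.4944 rad/s.

|ω_f| ≈ 0.494 rad/s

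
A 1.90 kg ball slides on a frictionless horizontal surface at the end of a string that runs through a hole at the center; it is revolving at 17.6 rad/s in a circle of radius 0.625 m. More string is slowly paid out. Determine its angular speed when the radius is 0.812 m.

ω₂ ≈ 10.4 rad/s

The constraining force is radial, so m r² ω about the center is conserved.
ω₂ = ω₁ (r₁/r₂)² = (17.6)(0.625/0.812)² = 10.43 rad/s.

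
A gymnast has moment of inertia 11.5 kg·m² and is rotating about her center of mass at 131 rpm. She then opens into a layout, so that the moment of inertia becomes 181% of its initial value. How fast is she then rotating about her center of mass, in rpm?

ω₂ ≈ 72.4 rpm

Angular momentum about the spin axis is conserved since the torque about it is zero.
I₂ = 1.81 × 11.5 = 20.82 kg·m².
ω₂ = I₁ω₁ / I₂ = (11.50)(131 rpm) / (20.82) = 72.38 rpm.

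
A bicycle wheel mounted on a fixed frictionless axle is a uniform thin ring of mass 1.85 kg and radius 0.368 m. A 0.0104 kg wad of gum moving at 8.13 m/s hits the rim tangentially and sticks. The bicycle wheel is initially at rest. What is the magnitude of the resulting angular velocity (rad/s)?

About the axle the impulsive forces during the collision are internal, so angular momentum about that axis is conserved.
I_p = (1.85)(0.368)² = 0.2505 kg·m². Taking the sense of the wad of gum's angular momentum as positive, L_{wad} = m v R = (0.0104)(8.13)(0.368) = 0.03112 kg·m²/s.
L_i = 0 + 0.03112 = 0.03112 kg·m²/s.
After sticking, I_f = I_p + m R² = 0.2505 + (0.0104)(0.368)² = 0.2519 kg·m².
ω_f = L_i / I_f = 0.03112 / 0.2519 = 0.1235 rad/s.

|ω_f| ≈ 0.124 rad/s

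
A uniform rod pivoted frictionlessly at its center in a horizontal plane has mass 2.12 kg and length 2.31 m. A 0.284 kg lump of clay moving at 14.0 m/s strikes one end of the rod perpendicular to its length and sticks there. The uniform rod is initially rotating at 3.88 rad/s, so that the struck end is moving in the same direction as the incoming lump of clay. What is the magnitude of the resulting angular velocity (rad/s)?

About the pivot the impulsive forces during the collision are internal, so angular momentum about that axis is conserved.
I_p = (1/12)(2.12)(2.31)² = 0.9427 kg·m². Taking the sense of the lump of clay's angular momentum as positive, L_{lump} = m v R = (0.284)(14.0)(2.31/2) = 4.592 kg·m²/s.
L_i = +I_p ω_p + m v R = +(0.9427)(3.88) + 4.592 = 8.250 kg·m²/s.
After sticking, I_f = I_p + m R² = 0.9427 + (0.284)(2.31/2)² = 1.322 kg·m².
ω_f = L_i / I_f = 8.250 / 1.322 = 6.243 rad/s.

|ω_f| ≈ 6.24 rad/s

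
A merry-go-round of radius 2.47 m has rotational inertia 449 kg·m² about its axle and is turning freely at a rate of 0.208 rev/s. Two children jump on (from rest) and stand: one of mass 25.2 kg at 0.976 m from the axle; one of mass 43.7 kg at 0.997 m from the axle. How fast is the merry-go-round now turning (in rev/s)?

No external torque acts about the axle; L_before = L_after.
Added inertia Σmr² = (25.2)(0.976)² + (43.7)(0.997)² = 67.44 kg·m²; I_f = 449.0 + 67.44 = 516.4 kg·m².
ω_f = I_p ω_i / I_f = (449.0)(0.208) / 516.4 = 0.1808 rev/s.

ω_f ≈ 0.181 rev/s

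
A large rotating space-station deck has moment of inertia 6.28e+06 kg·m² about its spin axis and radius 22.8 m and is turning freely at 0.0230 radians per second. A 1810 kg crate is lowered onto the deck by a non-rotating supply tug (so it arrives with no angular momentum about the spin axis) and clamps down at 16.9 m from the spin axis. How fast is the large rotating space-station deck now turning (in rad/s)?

ω_f ≈ 0.0213 rad/s

No external torque acts about the spin axis; L_before = L_after.
Added inertia Σmr² = (1810)(16.9)² = 5.170e+05 kg·m²; I_f = 6.280e+06 + 5.170e+05 = 6.797e+06 kg·m².
ω_f = I_p ω_i / I_f = (6.280e+06)(0.0230) / 6.797e+06 = 0.02125 rad/s.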